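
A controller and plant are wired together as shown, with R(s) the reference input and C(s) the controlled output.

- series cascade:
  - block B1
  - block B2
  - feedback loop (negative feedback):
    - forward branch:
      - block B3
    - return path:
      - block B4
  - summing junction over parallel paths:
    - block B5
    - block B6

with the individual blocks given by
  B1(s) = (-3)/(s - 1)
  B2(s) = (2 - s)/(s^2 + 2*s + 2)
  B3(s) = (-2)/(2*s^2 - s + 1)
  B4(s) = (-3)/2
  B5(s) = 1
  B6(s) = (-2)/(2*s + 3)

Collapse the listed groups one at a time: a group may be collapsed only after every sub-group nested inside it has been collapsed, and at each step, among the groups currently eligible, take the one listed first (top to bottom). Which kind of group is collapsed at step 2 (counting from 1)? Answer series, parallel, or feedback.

(1) reduce the feedback loop with forward B3 and return B4
(2) add B5, B6 (parallel)
(3) combine B1, B2, [B3/(1+B3*B4)], (B5+B6) in series
Step 2 collapses a parallel group.

Final answer: parallel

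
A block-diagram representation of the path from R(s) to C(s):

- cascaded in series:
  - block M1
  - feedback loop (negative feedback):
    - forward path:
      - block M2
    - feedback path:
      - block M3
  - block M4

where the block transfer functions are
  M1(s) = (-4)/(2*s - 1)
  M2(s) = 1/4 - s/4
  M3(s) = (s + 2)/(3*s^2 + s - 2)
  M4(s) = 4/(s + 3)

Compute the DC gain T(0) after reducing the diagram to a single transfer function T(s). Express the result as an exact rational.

[1] apply the feedback formula to M2, M3 gives (-3*s^3 + 2*s^2 + 3*s - 2)/(11*s^2 + 3*s - 6)
[2] series reduction of M1, [M2/(1+M2*M3)], M4 gives (48*s^3 - 32*s^2 - 48*s + 32)/(22*s^4 + 61*s^3 - 30*s^2 - 39*s + 18)
Step 2 gives the overall T(s). Then T(0) = 32/18 = 16/9.

Answer: 16/9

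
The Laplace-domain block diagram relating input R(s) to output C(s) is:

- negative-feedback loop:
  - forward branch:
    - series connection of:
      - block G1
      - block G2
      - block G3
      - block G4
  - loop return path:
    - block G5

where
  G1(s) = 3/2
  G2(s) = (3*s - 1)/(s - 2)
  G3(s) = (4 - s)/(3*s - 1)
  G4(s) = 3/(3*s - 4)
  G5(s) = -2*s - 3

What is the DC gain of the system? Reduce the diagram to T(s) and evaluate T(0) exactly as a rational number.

Answer: -9/23

Working:
Step 1 - combine G1, G2, G3, G4 in series, giving (36 - 9*s)/(6*s^2 - 20*s + 16)
Step 2 - apply the feedback formula to (G1*G2*G3*G4), G5, giving (36 - 9*s)/(24*s^2 - 65*s - 92)
That last expression is T(s); at s = 0 only the constant terms survive, so T(0) = 36/(-92) = -9/23.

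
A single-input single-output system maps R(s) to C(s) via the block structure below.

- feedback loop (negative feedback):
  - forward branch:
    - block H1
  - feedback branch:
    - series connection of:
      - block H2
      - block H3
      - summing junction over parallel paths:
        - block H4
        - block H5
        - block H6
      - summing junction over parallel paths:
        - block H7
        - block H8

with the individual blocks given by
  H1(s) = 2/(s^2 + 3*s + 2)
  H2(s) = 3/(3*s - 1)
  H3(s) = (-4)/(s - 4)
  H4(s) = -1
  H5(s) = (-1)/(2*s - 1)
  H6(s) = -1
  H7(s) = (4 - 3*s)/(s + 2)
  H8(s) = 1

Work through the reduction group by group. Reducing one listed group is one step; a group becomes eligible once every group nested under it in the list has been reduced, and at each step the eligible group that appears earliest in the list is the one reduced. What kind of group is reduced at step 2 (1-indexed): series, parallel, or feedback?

Step 1. reduce the parallel group H4, H5, H6
Step 2. reduce the parallel group H7, H8
Step 3. combine H2, H3, (H4+H5+H6), (H7+H8) in series
Step 4. close the feedback loop around H1, (H2*H3*(H4+H5+H6)*(H7+H8))
So the answer for step 2 is parallel.

Answer: parallel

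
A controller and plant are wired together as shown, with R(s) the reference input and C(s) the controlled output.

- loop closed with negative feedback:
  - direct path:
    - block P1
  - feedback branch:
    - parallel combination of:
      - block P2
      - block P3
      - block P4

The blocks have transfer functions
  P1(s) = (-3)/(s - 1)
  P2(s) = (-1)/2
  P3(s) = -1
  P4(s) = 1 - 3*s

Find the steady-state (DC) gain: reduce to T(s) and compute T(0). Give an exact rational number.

Step 1. parallel reduction of P2, P3, P4; result -3*s - 1/2
Step 2. collapse the loop (P1 forward, (P2+P3+P4) return); result (-6)/(20*s + 1)
The step-2 result is T(s). Setting s = 0: T(0) = -6/1 = -6.

Therefore the answer is -6.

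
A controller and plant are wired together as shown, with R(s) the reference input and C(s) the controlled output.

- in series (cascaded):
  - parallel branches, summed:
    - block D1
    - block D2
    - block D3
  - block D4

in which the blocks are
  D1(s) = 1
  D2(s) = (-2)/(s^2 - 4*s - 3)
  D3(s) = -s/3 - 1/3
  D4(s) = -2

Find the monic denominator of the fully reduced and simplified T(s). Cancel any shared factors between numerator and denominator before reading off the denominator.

The answer is s^2 - 4*s - 3.

Reasoning:
1. sum the parallel branches D1, D2, D3 gives (-s^3 + 6*s^2 - 5*s - 12)/(3*s^2 - 12*s - 9)
2. combine (D1+D2+D3), D4 in series gives (2*s^3 - 12*s^2 + 10*s + 24)/(3*s^2 - 12*s - 9)
No further cancellation is possible in the step-2 result, so that is T(s). Its denominator becomes monic after dividing by the leading coefficient 3.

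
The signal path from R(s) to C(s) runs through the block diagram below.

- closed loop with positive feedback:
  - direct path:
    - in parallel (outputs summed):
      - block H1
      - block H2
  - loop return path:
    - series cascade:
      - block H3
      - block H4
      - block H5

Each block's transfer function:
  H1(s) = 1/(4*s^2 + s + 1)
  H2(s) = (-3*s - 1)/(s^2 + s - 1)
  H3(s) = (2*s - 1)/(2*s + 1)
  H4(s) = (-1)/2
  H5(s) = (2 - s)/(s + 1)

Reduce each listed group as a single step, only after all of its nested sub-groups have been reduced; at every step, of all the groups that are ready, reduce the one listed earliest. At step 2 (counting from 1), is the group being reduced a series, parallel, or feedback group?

(1) combine H1, H2 in parallel
(2) series reduction of H3, H4, H5
(3) reduce the feedback loop with forward (H1+H2) and return (H3*H4*H5)
The group at step 2 is a series group.

Answer: series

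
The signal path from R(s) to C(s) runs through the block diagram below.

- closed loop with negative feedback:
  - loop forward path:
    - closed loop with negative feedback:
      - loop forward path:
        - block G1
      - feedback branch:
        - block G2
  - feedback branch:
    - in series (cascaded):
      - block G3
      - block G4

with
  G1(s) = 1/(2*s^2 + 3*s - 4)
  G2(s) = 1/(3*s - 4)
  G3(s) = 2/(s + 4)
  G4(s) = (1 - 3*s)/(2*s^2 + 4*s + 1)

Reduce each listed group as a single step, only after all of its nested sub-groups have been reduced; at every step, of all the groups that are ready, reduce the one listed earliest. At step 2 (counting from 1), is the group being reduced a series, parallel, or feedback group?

(1) feedback reduction of G1, G2
(2) multiply G3, G4 (series)
(3) apply the feedback formula to [G1/(1+G1*G2)], (G3*G4)
Step 2: series.

Final answer: series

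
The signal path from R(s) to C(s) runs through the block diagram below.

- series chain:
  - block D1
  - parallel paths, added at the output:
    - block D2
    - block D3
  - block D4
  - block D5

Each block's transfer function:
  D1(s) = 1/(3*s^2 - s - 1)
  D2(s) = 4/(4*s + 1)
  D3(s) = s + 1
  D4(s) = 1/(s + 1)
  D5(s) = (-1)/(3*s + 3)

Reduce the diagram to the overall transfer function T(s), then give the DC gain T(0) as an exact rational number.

[1] sum the parallel branches D2, D3 = (4*s^2 + 5*s + 5)/(4*s + 1)
[2] cascade D1, (D2+D3), D4, D5 = (-4*s^2 - 5*s - 5)/(36*s^5 + 69*s^4 + 15*s^3 - 36*s^2 - 21*s - 3)
The step-2 result is T(s). Setting s = 0: T(0) = -5/(-3) = 5/3.

Hence the answer: 5/3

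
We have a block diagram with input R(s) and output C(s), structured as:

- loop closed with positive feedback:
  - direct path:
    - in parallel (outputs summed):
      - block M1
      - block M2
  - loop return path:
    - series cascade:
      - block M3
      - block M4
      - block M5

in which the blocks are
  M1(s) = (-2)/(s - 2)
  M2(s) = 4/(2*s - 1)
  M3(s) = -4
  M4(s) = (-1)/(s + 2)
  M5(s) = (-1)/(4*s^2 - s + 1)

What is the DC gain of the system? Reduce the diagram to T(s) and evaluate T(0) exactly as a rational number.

Reducing step by step:

1. add M1, M2 (parallel); result (-6)/(2*s^2 - 5*s + 2)
2. cascade M3, M4, M5; result (-4)/(4*s^3 + 7*s^2 - s + 2)
3. close the feedback loop around (M1+M2), (M3*M4*M5); result (-24*s^3 - 42*s^2 + 6*s - 12)/(8*s^5 - 6*s^4 - 29*s^3 + 23*s^2 - 12*s - 20)
Step 3 gives the overall T(s). Then T(0) = -12/(-20) = 3/5.

Answer: 3/5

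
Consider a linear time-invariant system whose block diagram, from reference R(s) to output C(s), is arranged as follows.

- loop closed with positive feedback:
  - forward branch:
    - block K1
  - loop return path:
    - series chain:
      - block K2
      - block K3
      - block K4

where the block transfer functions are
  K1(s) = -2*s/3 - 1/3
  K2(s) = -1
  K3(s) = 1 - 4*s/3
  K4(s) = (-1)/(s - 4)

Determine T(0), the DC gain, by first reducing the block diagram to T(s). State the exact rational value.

1. combine K2, K3, K4 in series gives (3 - 4*s)/(3*s - 12)
2. close the feedback loop around K1, (K2*K3*K4) gives (6*s^2 - 21*s - 12)/(8*s^2 - 11*s + 33)
DC gain: substitute s = 0 into T(s) from step 2: T(0) = -12/33 = -4/11.

Answer: -4/11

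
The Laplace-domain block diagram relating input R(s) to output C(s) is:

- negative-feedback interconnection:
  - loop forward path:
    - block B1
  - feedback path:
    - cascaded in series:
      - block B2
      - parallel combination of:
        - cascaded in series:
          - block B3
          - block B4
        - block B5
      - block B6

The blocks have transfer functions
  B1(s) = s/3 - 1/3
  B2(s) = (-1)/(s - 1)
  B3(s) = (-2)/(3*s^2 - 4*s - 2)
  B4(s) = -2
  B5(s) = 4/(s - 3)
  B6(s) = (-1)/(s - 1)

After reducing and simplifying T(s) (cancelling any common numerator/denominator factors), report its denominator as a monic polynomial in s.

The answer is s^4 - 16*s^3/3 + 9*s^2 - 8*s/3 - 38/9.

Reasoning:
Step 1: reduce the series chain B3, B4, giving 4/(3*s^2 - 4*s - 2)
Step 2: combine (B3*B4), B5 in parallel, giving (12*s^2 - 12*s - 20)/(3*s^3 - 13*s^2 + 10*s + 6)
Step 3: reduce the series chain B2, ((B3*B4)+B5), B6, giving (12*s^2 - 12*s - 20)/(3*s^5 - 19*s^4 + 39*s^3 - 27*s^2 - 2*s + 6)
Step 4: feedback reduction of B1, (B2*((B3*B4)+B5)*B6), giving (3*s^5 - 19*s^4 + 39*s^3 - 27*s^2 - 2*s + 6)/(9*s^4 - 48*s^3 + 81*s^2 - 24*s - 38)
The result of step 4 is T(s) in lowest terms. Its denominator has leading coefficient 9; dividing the denominator through by 9 makes it monic.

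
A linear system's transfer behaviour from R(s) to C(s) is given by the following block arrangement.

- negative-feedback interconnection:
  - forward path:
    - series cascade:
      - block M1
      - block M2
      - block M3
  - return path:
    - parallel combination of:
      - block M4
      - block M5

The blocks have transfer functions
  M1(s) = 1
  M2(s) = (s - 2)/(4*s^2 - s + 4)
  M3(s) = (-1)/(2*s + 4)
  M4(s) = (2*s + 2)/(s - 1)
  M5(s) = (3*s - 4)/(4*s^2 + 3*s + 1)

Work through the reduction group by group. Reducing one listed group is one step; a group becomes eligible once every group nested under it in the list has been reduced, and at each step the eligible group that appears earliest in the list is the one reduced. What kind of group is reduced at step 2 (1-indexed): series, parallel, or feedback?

Reducing step by step:

Step 1: combine M1, M2, M3 in series
Step 2: parallel reduction of M4, M5
Step 3: reduce the feedback loop with forward (M1*M2*M3) and return (M4+M5)
At step 2 the group reduced is parallel.

Answer: parallel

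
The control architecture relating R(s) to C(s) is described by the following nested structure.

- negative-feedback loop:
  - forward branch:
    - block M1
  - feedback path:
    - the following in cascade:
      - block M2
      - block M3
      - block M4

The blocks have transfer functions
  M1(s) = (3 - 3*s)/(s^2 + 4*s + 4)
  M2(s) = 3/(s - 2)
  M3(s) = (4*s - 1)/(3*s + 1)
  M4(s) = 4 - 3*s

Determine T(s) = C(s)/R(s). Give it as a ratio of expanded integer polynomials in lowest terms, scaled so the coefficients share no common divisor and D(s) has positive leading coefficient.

The answer is (-9*s^3 + 24*s^2 - 9*s - 6)/(3*s^4 + 115*s^3 - 289*s^2 + 179*s - 44).

Reasoning:
Step 1: series reduction of M2, M3, M4, giving (-36*s^2 + 57*s - 12)/(3*s^2 - 5*s - 2)
Step 2: close the feedback loop around M1, (M2*M3*M4), which is the overall transfer function T(s) = C(s)/R(s) in lowest terms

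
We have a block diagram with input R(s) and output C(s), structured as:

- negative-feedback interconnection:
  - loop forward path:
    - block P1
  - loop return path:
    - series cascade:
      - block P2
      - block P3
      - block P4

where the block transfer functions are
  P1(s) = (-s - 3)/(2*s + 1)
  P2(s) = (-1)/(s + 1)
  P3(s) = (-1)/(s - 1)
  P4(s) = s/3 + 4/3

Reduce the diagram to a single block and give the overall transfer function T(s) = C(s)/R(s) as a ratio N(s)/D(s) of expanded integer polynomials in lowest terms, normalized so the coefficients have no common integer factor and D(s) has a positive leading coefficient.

Answer: (-3*s^3 - 9*s^2 + 3*s + 9)/(6*s^3 + 2*s^2 - 13*s - 15)

Working:
Step 1 - reduce the series chain P2, P3, P4 = (s + 4)/(3*s^2 - 3)
Step 2 - apply the feedback formula to P1, (P2*P3*P4), giving the overall T(s)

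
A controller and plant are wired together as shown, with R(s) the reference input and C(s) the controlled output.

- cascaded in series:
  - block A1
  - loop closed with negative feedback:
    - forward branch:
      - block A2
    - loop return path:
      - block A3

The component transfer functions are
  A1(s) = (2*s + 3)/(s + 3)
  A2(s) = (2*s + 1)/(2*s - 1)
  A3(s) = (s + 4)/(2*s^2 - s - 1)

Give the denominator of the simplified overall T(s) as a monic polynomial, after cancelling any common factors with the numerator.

(1) feedback reduction of A2, A3: (2*s^2 - s - 1)/(2*s^2 - 2*s + 5)
(2) combine A1, [A2/(1+A2*A3)] in series: (4*s^3 + 4*s^2 - 5*s - 3)/(2*s^3 + 4*s^2 - s + 15)
T(s) is the step-2 result (common factors already cancelled). Leading coefficient of the denominator: 2. Divide through by 2 for the monic polynomial.

Final answer: s^3 + 2*s^2 - s/2 + 15/2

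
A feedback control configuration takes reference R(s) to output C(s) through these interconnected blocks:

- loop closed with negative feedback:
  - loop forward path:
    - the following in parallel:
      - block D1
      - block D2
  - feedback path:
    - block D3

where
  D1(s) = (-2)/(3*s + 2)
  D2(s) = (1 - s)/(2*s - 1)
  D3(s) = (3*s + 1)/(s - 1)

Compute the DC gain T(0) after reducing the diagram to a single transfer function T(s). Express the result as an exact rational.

Answer: -2/3

Working:
Step 1 - sum the parallel branches D1, D2: (-3*s^2 - 3*s + 4)/(6*s^2 + s - 2)
Step 2 - reduce the feedback loop with forward (D1+D2) and return D3: (3*s^3 - 7*s + 4)/(3*s^3 + 17*s^2 - 6*s - 6)
That last expression is T(s); at s = 0 only the constant terms survive, so T(0) = 4/(-6) = -2/3.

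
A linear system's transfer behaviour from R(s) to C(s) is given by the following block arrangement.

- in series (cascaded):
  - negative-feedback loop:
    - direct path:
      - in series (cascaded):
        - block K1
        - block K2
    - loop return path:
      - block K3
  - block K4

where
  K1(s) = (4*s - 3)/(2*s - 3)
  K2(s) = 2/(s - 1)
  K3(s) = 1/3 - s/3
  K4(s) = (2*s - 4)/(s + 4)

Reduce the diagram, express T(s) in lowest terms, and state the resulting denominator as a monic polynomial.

Reducing step by step:

[1] reduce the series chain K1, K2, giving (8*s - 6)/(2*s^2 - 5*s + 3)
[2] apply the feedback formula to (K1*K2), K3, giving (18 - 24*s)/(2*s^2 + s - 3)
[3] multiply [(K1*K2)/(1+(K1*K2)*K3)], K4 (series), giving (-48*s^2 + 132*s - 72)/(2*s^3 + 9*s^2 + s - 12)
No further cancellation is possible in the step-3 result, so that is T(s). Its denominator becomes monic after dividing by the leading coefficient 2.

Answer: s^3 + 9*s^2/2 + s/2 - 6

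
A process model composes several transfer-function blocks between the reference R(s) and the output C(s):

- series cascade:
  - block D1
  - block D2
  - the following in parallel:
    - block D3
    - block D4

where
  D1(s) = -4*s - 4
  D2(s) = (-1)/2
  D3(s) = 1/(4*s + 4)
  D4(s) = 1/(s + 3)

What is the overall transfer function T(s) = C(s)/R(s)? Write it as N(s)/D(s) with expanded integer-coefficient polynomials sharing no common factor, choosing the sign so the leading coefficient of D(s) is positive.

Reducing step by step:

1. sum the parallel branches D3, D4, giving (5*s + 7)/(4*s^2 + 16*s + 12)
2. series reduction of D1, D2, (D3+D4), which is the overall transfer function T(s) = C(s)/R(s) in lowest terms

Answer: (5*s + 7)/(2*s + 6)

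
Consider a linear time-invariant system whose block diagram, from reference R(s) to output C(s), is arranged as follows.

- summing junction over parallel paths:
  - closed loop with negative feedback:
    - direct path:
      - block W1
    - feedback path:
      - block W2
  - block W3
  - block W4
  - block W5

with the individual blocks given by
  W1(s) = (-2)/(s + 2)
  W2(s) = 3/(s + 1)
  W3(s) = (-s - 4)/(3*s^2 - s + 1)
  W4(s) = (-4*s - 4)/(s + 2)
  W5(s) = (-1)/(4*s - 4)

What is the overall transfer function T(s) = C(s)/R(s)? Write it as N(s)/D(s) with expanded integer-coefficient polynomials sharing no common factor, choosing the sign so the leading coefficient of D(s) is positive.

Reducing step by step:

[1] reduce the feedback loop with forward W1 and return W2 = (-2*s - 2)/(s^2 + 3*s - 4)
[2] parallel reduction of [W1/(1+W1*W2)], W3, W4, W5; the result is T(s) itself (integer coefficients, no common factor, positive leading denominator coefficient)

Answer: (-48*s^5 - 207*s^4 - 21*s^3 - 27*s^2 - 54*s + 168)/(12*s^5 + 56*s^4 + 8*s^3 - 84*s^2 + 40*s - 32)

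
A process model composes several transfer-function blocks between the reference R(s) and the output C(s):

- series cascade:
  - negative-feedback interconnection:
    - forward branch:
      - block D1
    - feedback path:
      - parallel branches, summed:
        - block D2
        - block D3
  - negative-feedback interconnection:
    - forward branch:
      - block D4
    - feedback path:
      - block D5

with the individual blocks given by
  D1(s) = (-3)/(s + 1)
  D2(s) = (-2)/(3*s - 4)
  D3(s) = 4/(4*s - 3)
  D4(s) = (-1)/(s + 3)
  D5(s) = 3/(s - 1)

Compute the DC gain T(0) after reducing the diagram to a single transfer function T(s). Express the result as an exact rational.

Step 1: parallel reduction of D2, D3; result (4*s - 10)/(12*s^2 - 25*s + 12)
Step 2: reduce the feedback loop with forward D1 and return (D2+D3); result (-36*s^2 + 75*s - 36)/(12*s^3 - 13*s^2 - 25*s + 42)
Step 3: close the feedback loop around D4, D5; result (1 - s)/(s^2 + 2*s - 6)
Step 4: multiply [D1/(1+D1*(D2+D3))], [D4/(1+D4*D5)] (series); result (36*s^3 - 111*s^2 + 111*s - 36)/(12*s^5 + 11*s^4 - 123*s^3 + 70*s^2 + 234*s - 252)
That last expression is T(s); at s = 0 only the constant terms survive, so T(0) = -36/(-252) = 1/7.

Therefore the answer is 1/7.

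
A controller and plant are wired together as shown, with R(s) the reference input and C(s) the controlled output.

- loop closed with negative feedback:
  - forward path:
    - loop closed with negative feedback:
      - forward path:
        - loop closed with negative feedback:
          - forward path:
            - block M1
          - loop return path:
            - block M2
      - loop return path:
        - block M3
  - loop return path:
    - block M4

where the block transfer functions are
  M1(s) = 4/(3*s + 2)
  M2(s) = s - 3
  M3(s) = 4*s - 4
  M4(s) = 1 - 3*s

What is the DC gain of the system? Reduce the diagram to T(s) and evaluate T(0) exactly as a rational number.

[1] feedback reduction of M1, M2: 4/(7*s - 10)
[2] apply the feedback formula to [M1/(1+M1*M2)], M3: 4/(23*s - 26)
[3] reduce the feedback loop with forward [[M1/(1+M1*M2)]/(1+[M1/(1+M1*M2)]*M3)] and return M4: 4/(11*s - 22)
Evaluating the step-3 result (the overall T(s)) at s = 0 gives T(0) = 4/(-22) = -2/11.

Answer: -2/11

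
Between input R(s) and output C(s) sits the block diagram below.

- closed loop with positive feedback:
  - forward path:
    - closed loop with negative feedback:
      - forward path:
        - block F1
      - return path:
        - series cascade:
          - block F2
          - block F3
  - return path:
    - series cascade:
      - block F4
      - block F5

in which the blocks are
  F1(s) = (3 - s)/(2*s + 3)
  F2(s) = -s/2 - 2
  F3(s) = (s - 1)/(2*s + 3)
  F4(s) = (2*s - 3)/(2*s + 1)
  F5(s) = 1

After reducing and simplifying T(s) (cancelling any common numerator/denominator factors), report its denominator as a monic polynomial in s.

1. series reduction of F2, F3; result (-s^2 - 3*s + 4)/(4*s + 6)
2. collapse the loop (F1 forward, (F2*F3) return); result (-4*s^2 + 6*s + 18)/(s^3 + 8*s^2 + 11*s + 30)
3. cascade F4, F5; result (2*s - 3)/(2*s + 1)
4. collapse the loop ([F1/(1+F1*(F2*F3))] forward, (F4*F5) return); result (-8*s^3 + 8*s^2 + 42*s + 18)/(2*s^4 + 25*s^3 + 6*s^2 + 53*s + 84)
The result of step 4 is T(s) in lowest terms. Its denominator has leading coefficient 2; dividing the denominator through by 2 makes it monic.

Hence the answer: s^4 + 25*s^3/2 + 3*s^2 + 53*s/2 + 42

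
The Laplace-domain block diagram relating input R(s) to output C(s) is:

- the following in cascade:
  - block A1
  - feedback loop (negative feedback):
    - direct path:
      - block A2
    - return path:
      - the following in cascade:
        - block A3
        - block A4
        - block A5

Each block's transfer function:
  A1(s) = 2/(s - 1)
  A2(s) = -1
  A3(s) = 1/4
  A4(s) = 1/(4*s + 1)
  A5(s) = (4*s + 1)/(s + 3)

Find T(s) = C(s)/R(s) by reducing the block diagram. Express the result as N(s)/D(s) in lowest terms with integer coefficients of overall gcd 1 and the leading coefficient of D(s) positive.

Answer: (-8*s - 24)/(4*s^2 + 7*s - 11)

Working:
Step 1: combine A3, A4, A5 in series: 1/(4*s + 12)
Step 2: collapse the loop (A2 forward, (A3*A4*A5) return): (-4*s - 12)/(4*s + 11)
Step 3: combine A1, [A2/(1+A2*(A3*A4*A5))] in series; the result is T(s) itself (integer coefficients, no common factor, positive leading denominator coefficient)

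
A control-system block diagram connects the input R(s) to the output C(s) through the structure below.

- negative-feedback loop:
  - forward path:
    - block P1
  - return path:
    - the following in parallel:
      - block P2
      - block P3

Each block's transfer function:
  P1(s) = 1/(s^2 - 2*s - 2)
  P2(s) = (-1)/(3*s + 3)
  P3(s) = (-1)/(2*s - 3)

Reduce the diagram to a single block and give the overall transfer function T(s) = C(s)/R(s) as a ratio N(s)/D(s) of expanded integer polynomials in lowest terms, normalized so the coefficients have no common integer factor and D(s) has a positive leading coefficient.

Answer: (6*s^2 - 3*s - 9)/(6*s^4 - 15*s^3 - 15*s^2 + 19*s + 18)

Working:
[1] add P2, P3 (parallel) gives (-5*s)/(6*s^2 - 3*s - 9)
[2] apply the feedback formula to P1, (P2+P3): this yields T(s), and no further normalization is needed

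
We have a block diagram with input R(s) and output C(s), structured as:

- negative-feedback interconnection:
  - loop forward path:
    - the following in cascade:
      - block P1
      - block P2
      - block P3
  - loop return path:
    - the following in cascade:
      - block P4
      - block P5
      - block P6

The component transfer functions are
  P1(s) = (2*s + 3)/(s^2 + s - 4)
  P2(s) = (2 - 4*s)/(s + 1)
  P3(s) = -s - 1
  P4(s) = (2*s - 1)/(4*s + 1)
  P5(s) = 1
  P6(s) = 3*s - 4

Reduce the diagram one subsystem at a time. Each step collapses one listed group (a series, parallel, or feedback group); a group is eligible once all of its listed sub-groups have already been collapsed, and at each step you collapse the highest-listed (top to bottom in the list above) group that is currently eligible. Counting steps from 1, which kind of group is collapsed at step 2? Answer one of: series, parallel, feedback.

1. cascade P1, P2, P3
2. series reduction of P4, P5, P6
3. collapse the loop ((P1*P2*P3) forward, (P4*P5*P6) return)
So the answer for step 2 is series.

Therefore the answer is series.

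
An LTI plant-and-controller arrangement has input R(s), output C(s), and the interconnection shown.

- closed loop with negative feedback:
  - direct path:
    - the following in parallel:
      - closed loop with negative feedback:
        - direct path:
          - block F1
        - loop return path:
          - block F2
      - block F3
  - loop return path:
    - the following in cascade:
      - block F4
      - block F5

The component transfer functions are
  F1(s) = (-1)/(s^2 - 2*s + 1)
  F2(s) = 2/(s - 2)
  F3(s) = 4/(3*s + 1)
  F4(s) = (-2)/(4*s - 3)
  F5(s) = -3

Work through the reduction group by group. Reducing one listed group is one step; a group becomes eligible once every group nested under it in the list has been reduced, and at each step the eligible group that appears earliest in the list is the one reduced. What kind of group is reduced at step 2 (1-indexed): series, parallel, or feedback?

Answer: parallel

Working:
1. feedback reduction of F1, F2
2. add [F1/(1+F1*F2)], F3 (parallel)
3. multiply F4, F5 (series)
4. collapse the loop (([F1/(1+F1*F2)]+F3) forward, (F4*F5) return)
Step 2: parallel.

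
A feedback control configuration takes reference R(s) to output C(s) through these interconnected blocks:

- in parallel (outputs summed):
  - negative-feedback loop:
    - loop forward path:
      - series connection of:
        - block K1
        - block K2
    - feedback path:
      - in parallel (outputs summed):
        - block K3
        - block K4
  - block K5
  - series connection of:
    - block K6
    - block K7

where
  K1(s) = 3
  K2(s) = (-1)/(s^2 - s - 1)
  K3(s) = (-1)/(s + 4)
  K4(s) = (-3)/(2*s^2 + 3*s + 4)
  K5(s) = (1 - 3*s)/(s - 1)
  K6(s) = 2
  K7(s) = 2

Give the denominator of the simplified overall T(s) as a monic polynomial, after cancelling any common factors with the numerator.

(1) multiply K1, K2 (series) gives (-3)/(s^2 - s - 1)
(2) reduce the parallel group K3, K4 gives (-2*s^2 - 6*s - 16)/(2*s^3 + 11*s^2 + 16*s + 16)
(3) reduce the feedback loop with forward (K1*K2) and return (K3+K4) gives (-6*s^3 - 33*s^2 - 48*s - 48)/(2*s^5 + 9*s^4 + 3*s^3 - 5*s^2 - 14*s + 32)
(4) cascade K6, K7 gives 4
(5) add [(K1*K2)/(1+(K1*K2)*(K3+K4))], K5, (K6*K7) (parallel) gives (2*s^6 + 3*s^5 - 30*s^4 - 41*s^3 - 14*s^2 + 74*s - 48)/(2*s^6 + 7*s^5 - 6*s^4 - 8*s^3 - 9*s^2 + 46*s - 32)
That last expression is T(s), already simplified. Scaling its denominator by 1/2 (the reciprocal of the leading coefficient) yields the monic denominator.

Answer: s^6 + 7*s^5/2 - 3*s^4 - 4*s^3 - 9*s^2/2 + 23*s - 16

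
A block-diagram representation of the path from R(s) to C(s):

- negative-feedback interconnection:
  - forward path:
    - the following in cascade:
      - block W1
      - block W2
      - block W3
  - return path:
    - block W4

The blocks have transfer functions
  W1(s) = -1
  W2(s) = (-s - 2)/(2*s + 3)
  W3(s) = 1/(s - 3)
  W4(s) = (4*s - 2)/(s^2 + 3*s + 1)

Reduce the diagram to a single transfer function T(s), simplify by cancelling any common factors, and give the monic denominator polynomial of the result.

Reducing step by step:

(1) reduce the series chain W1, W2, W3 -> (s + 2)/(2*s^2 - 3*s - 9)
(2) apply the feedback formula to (W1*W2*W3), W4 -> (s^3 + 5*s^2 + 7*s + 2)/(2*s^4 + 3*s^3 - 12*s^2 - 24*s - 13)
T(s) is the step-2 result (common factors already cancelled). Leading coefficient of the denominator: 2. Divide through by 2 for the monic polynomial.

Answer: s^4 + 3*s^3/2 - 6*s^2 - 12*s - 13/2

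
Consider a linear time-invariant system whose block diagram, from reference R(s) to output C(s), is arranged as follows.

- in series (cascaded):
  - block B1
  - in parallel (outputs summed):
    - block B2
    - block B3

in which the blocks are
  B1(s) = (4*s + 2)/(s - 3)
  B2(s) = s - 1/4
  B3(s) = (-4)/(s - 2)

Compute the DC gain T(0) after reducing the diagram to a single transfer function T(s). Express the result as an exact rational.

Reducing step by step:

1. parallel reduction of B2, B3 = (4*s^2 - 9*s - 14)/(4*s - 8)
2. cascade B1, (B2+B3) = (8*s^3 - 14*s^2 - 37*s - 14)/(2*s^2 - 10*s + 12)
Step 2 gives the overall T(s). Then T(0) = -14/12 = -7/6.

Answer: -7/6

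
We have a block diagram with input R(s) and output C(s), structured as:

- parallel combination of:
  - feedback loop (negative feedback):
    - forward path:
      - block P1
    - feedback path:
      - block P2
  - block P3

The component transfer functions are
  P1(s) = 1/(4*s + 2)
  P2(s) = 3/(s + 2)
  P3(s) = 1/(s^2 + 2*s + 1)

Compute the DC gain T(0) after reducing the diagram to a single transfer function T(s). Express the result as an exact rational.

Step 1 - collapse the loop (P1 forward, P2 return), giving (s + 2)/(4*s^2 + 10*s + 7)
Step 2 - reduce the parallel group [P1/(1+P1*P2)], P3, giving (s^3 + 8*s^2 + 15*s + 9)/(4*s^4 + 18*s^3 + 31*s^2 + 24*s + 7)
Step 2 gives the overall T(s). Then T(0) = 9/7.

Therefore the answer is 9/7.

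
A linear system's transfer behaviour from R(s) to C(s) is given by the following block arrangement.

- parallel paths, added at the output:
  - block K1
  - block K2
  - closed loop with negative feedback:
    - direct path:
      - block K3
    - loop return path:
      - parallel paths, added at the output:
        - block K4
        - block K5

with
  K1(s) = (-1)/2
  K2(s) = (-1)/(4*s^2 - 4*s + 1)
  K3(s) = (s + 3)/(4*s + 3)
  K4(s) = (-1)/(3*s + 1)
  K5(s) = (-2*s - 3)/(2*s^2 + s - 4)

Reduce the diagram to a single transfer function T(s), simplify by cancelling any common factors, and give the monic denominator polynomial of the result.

Reducing step by step:

1. parallel reduction of K4, K5: (-8*s^2 - 12*s + 1)/(6*s^3 + 5*s^2 - 11*s - 4)
2. close the feedback loop around K3, (K4+K5): (6*s^4 + 23*s^3 + 4*s^2 - 37*s - 12)/(24*s^4 + 30*s^3 - 65*s^2 - 84*s - 9)
3. reduce the parallel group K1, K2, [K3/(1+K3*(K4+K5))]: (-48*s^6 + 112*s^5 + 168*s^4 - 296*s^3 + 103*s^2 + 238*s + 3)/(192*s^6 + 48*s^5 - 712*s^4 - 92*s^3 + 470*s^2 - 96*s - 18)
Step 3 gives the fully reduced T(s), with no common factor left to cancel. The denominator's leading coefficient is 192, so divide each of its coefficients by 192 to get the monic form.

Answer: s^6 + s^5/4 - 89*s^4/24 - 23*s^3/48 + 235*s^2/96 - s/2 - 3/32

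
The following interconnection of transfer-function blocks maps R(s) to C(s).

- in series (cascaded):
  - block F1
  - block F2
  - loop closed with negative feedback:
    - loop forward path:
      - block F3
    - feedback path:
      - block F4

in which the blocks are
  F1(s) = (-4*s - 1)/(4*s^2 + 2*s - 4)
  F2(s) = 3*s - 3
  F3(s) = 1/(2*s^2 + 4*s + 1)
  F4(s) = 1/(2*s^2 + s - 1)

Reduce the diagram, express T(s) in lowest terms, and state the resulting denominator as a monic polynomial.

First reduce the diagram to T(s).

(1) feedback reduction of F3, F4 -> (2*s^2 + s - 1)/(4*s^4 + 10*s^3 + 4*s^2 - 3*s)
(2) multiply F1, F2, [F3/(1+F3*F4)] (series) -> (-24*s^4 + 6*s^3 + 27*s^2 - 6*s - 3)/(16*s^6 + 48*s^5 + 20*s^4 - 44*s^3 - 22*s^2 + 12*s)
That last expression is T(s), already simplified. Scaling its denominator by 1/16 (the reciprocal of the leading coefficient) yields the monic denominator.

Answer: s^6 + 3*s^5 + 5*s^4/4 - 11*s^3/4 - 11*s^2/8 + 3*s/4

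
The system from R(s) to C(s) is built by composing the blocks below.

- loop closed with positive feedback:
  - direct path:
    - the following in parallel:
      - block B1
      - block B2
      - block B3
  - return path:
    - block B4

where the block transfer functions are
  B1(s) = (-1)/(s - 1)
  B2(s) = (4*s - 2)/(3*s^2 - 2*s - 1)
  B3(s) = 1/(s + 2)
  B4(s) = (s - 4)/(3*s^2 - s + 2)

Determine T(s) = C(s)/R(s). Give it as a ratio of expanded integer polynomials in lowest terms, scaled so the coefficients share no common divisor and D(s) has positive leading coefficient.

First reduce the diagram to T(s).

Step 1: add B1, B2, B3 (parallel): (4*s^2 - 3*s - 7)/(3*s^3 + 4*s^2 - 5*s - 2)
Step 2: feedback reduction of (B1+B2+B3), B4 - this is the overall T(s), already in the required normalized form

Answer: (12*s^4 - 13*s^3 - 10*s^2 + s - 14)/(9*s^5 + 9*s^4 - 17*s^3 + 26*s^2 - 13*s - 32)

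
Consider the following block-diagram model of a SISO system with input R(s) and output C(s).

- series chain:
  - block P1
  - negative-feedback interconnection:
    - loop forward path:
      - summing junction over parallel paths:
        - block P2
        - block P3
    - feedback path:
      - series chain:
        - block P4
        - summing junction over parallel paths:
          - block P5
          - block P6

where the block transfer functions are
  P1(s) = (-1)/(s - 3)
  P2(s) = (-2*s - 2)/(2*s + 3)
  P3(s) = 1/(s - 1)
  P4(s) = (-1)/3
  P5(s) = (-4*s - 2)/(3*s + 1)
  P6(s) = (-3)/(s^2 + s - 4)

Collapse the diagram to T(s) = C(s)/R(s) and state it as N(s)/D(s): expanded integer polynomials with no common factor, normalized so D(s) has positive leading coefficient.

Step 1 - add P2, P3 (parallel) gives (-2*s^2 + 2*s + 5)/(2*s^2 + s - 3)
Step 2 - sum the parallel branches P5, P6 gives (-4*s^3 - 6*s^2 + 5*s + 5)/(3*s^3 + 4*s^2 - 11*s - 4)
Step 3 - series reduction of P4, (P5+P6) gives (4*s^3 + 6*s^2 - 5*s - 5)/(9*s^3 + 12*s^2 - 33*s - 12)
Step 4 - feedback reduction of (P2+P3), (P4*(P5+P6)) gives (-18*s^5 - 6*s^4 + 135*s^3 + 18*s^2 - 189*s - 60)/(10*s^5 + 29*s^4 - 39*s^3 - 63*s^2 + 52*s + 11)
Step 5 - series reduction of P1, [(P2+P3)/(1+(P2+P3)*(P4*(P5+P6)))] - this is the overall T(s), already in the required normalized form

Answer: (18*s^5 + 6*s^4 - 135*s^3 - 18*s^2 + 189*s + 60)/(10*s^6 - s^5 - 126*s^4 + 54*s^3 + 241*s^2 - 145*s - 33)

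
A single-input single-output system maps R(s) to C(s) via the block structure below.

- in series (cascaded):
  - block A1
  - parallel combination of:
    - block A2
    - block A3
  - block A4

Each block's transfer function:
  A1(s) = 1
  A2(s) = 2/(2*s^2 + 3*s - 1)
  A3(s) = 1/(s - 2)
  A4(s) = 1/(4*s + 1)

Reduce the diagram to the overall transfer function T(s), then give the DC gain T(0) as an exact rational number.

[1] combine A2, A3 in parallel, giving (2*s^2 + 5*s - 5)/(2*s^3 - s^2 - 7*s + 2)
[2] series reduction of A1, (A2+A3), A4, giving (2*s^2 + 5*s - 5)/(8*s^4 - 2*s^3 - 29*s^2 + s + 2)
Step 2 gives the overall T(s). Then T(0) = -5/2.

Therefore the answer is -5/2.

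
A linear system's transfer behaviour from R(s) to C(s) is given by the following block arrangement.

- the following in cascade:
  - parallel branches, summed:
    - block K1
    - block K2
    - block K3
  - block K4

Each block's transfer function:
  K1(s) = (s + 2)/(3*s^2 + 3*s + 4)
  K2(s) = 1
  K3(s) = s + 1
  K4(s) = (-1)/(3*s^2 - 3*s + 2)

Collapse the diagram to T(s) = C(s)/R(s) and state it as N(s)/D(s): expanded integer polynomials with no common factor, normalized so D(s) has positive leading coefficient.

(1) reduce the parallel group K1, K2, K3: (3*s^3 + 9*s^2 + 11*s + 10)/(3*s^2 + 3*s + 4)
(2) combine (K1+K2+K3), K4 in series, giving the overall T(s)

Final answer: (-3*s^3 - 9*s^2 - 11*s - 10)/(9*s^4 + 9*s^2 - 6*s + 8)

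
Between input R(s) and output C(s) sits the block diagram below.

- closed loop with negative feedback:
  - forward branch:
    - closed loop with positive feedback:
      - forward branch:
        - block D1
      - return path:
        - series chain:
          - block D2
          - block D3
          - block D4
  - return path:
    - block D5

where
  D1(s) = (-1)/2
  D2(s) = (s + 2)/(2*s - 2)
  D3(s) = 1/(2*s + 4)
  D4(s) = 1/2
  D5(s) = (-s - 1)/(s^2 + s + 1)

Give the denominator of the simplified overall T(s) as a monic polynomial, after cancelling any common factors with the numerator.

Step 1. reduce the series chain D2, D3, D4; result 1/(8*s - 8)
Step 2. collapse the loop (D1 forward, (D2*D3*D4) return); result (8 - 8*s)/(16*s - 15)
Step 3. feedback reduction of [D1/(1-D1*(D2*D3*D4))], D5; result (8 - 8*s^3)/(16*s^3 + 9*s^2 + s - 23)
Step 3 gives the fully reduced T(s), with no common factor left to cancel. The denominator's leading coefficient is 16, so divide each of its coefficients by 16 to get the monic form.

Answer: s^3 + 9*s^2/16 + s/16 - 23/16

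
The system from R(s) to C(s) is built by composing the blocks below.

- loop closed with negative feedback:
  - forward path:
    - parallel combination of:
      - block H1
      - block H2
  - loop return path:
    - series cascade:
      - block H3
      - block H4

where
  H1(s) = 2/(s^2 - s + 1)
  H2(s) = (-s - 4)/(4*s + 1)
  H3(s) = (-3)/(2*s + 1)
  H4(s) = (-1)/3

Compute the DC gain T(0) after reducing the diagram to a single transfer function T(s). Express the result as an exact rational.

Step 1: sum the parallel branches H1, H2; result (-s^3 - 3*s^2 + 11*s - 2)/(4*s^3 - 3*s^2 + 3*s + 1)
Step 2: reduce the series chain H3, H4; result 1/(2*s + 1)
Step 3: collapse the loop ((H1+H2) forward, (H3*H4) return); result (-2*s^4 - 7*s^3 + 19*s^2 + 7*s - 2)/(8*s^4 - 3*s^3 + 16*s - 1)
Step 3 gives the overall T(s). Then T(0) = -2/(-1) = 2.

Therefore the answer is 2.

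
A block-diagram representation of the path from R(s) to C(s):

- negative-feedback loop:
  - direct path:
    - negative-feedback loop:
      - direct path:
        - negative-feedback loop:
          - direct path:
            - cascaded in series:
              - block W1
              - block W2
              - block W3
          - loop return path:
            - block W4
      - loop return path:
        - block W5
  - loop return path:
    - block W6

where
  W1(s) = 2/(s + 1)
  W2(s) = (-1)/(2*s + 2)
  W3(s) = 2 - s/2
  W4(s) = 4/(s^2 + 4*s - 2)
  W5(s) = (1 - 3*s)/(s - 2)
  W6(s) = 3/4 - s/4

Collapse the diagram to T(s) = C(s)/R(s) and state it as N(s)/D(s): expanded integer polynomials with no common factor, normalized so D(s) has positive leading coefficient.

Step 1: multiply W1, W2, W3 (series), giving (s - 4)/(2*s^2 + 4*s + 2)
Step 2: collapse the loop ((W1*W2*W3) forward, W4 return), giving (s^3 - 18*s + 8)/(2*s^4 + 12*s^3 + 14*s^2 + 4*s - 20)
Step 3: feedback reduction of [(W1*W2*W3)/(1+(W1*W2*W3)*W4)], W5, giving (s^4 - 2*s^3 - 18*s^2 + 44*s - 16)/(2*s^5 + 5*s^4 - 9*s^3 + 30*s^2 - 70*s + 48)
Step 4: apply the feedback formula to [[(W1*W2*W3)/(1+(W1*W2*W3)*W4)]/(1+[(W1*W2*W3)/(1+(W1*W2*W3)*W4)]*W5)], W6: this yields T(s), and no further normalization is needed

Therefore the answer is (4*s^4 - 8*s^3 - 72*s^2 + 176*s - 64)/(7*s^5 + 25*s^4 - 24*s^3 + 22*s^2 - 132*s + 144).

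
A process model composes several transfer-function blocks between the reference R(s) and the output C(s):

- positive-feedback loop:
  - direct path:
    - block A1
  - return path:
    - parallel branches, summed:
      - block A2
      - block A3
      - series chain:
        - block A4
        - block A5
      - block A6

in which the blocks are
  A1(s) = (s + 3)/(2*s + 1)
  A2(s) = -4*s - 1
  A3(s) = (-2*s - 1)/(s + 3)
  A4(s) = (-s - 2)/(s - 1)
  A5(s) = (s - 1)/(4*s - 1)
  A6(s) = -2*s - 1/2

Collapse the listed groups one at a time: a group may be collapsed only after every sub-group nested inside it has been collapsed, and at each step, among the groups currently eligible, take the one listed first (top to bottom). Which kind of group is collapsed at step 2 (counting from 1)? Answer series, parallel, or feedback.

Reducing step by step:

Step 1 - reduce the series chain A4, A5
Step 2 - add A2, A3, (A4*A5), A6 (parallel)
Step 3 - reduce the feedback loop with forward A1 and return (A2+A3+(A4*A5)+A6)
Step 2 collapses a parallel group.

Answer: parallel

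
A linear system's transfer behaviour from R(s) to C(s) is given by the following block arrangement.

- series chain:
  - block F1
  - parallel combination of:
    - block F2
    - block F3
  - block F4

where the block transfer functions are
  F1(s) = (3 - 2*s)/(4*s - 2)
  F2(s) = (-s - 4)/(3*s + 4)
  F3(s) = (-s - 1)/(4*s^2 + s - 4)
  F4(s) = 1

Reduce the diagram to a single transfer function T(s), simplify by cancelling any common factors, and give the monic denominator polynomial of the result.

First reduce the diagram to T(s).

(1) reduce the parallel group F2, F3 -> (-4*s^3 - 20*s^2 - 7*s + 12)/(12*s^3 + 19*s^2 - 8*s - 16)
(2) cascade F1, (F2+F3), F4 -> (8*s^4 + 28*s^3 - 46*s^2 - 45*s + 36)/(48*s^4 + 52*s^3 - 70*s^2 - 48*s + 32)
No further cancellation is possible in the step-2 result, so that is T(s). Its denominator becomes monic after dividing by the leading coefficient 48.

Answer: s^4 + 13*s^3/12 - 35*s^2/24 - s + 2/3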